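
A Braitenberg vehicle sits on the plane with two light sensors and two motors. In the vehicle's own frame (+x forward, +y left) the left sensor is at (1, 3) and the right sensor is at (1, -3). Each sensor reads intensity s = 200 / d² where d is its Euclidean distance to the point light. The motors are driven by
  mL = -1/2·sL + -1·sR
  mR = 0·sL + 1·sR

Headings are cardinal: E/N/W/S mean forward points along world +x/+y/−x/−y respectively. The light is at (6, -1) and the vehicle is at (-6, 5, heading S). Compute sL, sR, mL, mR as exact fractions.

left sensor world pos  = (-3, 4); dL² = 106
right sensor world pos = (-9, 4); dR² = 250
sL = 200/106 = 100/53
sR = 200/250 = 4/5
mL = -1/2·sL + -1·sR = -462/265
mR = 0·sL + 1·sR = 4/5

100/53 4/5 -462/265 4/5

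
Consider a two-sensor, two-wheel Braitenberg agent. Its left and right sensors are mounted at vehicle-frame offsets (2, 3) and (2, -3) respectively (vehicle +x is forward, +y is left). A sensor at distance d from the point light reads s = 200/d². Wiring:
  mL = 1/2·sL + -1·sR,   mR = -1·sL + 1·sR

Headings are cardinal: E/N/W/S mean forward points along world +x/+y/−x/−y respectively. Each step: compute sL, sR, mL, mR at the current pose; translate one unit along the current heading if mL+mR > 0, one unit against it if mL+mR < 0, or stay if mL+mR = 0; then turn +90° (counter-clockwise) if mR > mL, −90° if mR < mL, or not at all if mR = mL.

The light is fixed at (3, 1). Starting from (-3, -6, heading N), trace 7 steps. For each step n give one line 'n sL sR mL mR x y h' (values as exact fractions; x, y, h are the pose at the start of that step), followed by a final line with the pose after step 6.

n=0: pose=(-3,-6,N); sL=100/53, sR=100/17; mL=-4450/901, mR=3600/901; mL+mR=-50/53 → advance -1; mR−mL=8050/901 → turn +1·90°
n=1: pose=(-3,-7,W); sL=40/37, sR=200/89; mL=-5620/3293, mR=3840/3293; mL+mR=-20/37 → advance -1; mR−mL=9460/3293 → turn +1·90°
n=2: pose=(-2,-7,S); sL=25/13, sR=50/41; mL=-275/1066, mR=-375/533; mL+mR=-25/26 → advance -1; mR−mL=-475/1066 → turn -1·90°
n=3: pose=(-2,-6,W); sL=200/149, sR=40/13; mL=-4660/1937, mR=3360/1937; mL+mR=-100/149 → advance -1; mR−mL=8020/1937 → turn +1·90°
n=4: pose=(-1,-6,S); sL=100/41, sR=20/13; mL=-170/533, mR=-480/533; mL+mR=-50/41 → advance -1; mR−mL=-310/533 → turn -1·90°
n=5: pose=(-1,-5,W); sL=200/117, sR=40/9; mL=-140/39, mR=320/117; mL+mR=-100/117 → advance -1; mR−mL=740/117 → turn +1·90°
n=6: pose=(0,-5,S); sL=25/8, sR=2; mL=-7/16, mR=-9/8; mL+mR=-25/16 → advance -1; mR−mL=-11/16 → turn -1·90°

0 100/53 100/17 -4450/901 3600/901 -3 -6 N
1 40/37 200/89 -5620/3293 3840/3293 -3 -7 W
2 25/13 50/41 -275/1066 -375/533 -2 -7 S
3 200/149 40/13 -4660/1937 3360/1937 -2 -6 W
4 100/41 20/13 -170/533 -480/533 -1 -6 S
5 200/117 40/9 -140/39 320/117 -1 -5 W
6 25/8 2 -7/16 -9/8 0 -5 S
final 0 -4 W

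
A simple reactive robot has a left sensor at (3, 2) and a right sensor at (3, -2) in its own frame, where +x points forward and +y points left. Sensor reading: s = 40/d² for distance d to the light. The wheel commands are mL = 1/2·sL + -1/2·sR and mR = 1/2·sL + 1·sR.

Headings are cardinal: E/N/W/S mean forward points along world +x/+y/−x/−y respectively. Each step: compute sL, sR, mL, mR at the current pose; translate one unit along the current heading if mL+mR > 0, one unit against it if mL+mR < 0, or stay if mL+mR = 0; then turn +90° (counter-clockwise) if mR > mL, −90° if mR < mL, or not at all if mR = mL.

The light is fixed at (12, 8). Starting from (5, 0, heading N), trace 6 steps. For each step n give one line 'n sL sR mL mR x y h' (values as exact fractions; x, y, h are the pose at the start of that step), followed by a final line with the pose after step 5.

n=0: pose=(5,0,N); sL=20/53, sR=4/5; mL=-56/265, mR=262/265; mL+mR=206/265 → advance +1; mR−mL=6/5 → turn +1·90°
n=1: pose=(5,1,W); sL=40/181, sR=8/25; mL=-224/4525, mR=1948/4525; mL+mR=1724/4525 → advance +1; mR−mL=12/25 → turn +1·90°
n=2: pose=(4,1,S); sL=5/17, sR=1/5; mL=4/85, mR=59/170; mL+mR=67/170 → advance +1; mR−mL=3/10 → turn +1·90°
n=3: pose=(4,0,E); sL=40/61, sR=8/25; mL=256/1525, mR=988/1525; mL+mR=1244/1525 → advance +1; mR−mL=12/25 → turn +1·90°
n=4: pose=(5,0,N); sL=20/53, sR=4/5; mL=-56/265, mR=262/265; mL+mR=206/265 → advance +1; mR−mL=6/5 → turn +1·90°
n=5: pose=(5,1,W); sL=40/181, sR=8/25; mL=-224/4525, mR=1948/4525; mL+mR=1724/4525 → advance +1; mR−mL=12/25 → turn +1·90°

0 20/53 4/5 -56/265 262/265 5 0 N
1 40/181 8/25 -224/4525 1948/4525 5 1 W
2 5/17 1/5 4/85 59/170 4 1 S
3 40/61 8/25 256/1525 988/1525 4 0 E
4 20/53 4/5 -56/265 262/265 5 0 N
5 40/181 8/25 -224/4525 1948/4525 5 1 W
final 4 1 S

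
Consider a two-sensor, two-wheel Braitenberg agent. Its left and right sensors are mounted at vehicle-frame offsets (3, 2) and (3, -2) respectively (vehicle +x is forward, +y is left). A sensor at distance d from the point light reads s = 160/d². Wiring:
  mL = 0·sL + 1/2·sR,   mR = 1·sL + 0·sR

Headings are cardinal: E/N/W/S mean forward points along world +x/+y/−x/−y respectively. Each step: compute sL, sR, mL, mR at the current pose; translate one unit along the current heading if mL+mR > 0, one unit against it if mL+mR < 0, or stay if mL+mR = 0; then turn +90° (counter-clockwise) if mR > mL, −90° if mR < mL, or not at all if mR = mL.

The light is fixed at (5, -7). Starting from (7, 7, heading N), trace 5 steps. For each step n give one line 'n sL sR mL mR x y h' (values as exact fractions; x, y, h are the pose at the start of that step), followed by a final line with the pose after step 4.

n=0: pose=(7,7,N); sL=160/289, sR=32/61; mL=16/61, mR=160/289; mL+mR=14384/17629 → advance +1; mR−mL=5136/17629 → turn +1·90°
n=1: pose=(7,8,W); sL=16/17, sR=16/29; mL=8/29, mR=16/17; mL+mR=600/493 → advance +1; mR−mL=328/493 → turn +1·90°
n=2: pose=(6,8,S); sL=160/153, sR=32/29; mL=16/29, mR=160/153; mL+mR=7088/4437 → advance +1; mR−mL=2192/4437 → turn +1·90°
n=3: pose=(6,7,E); sL=10/17, sR=1; mL=1/2, mR=10/17; mL+mR=37/34 → advance +1; mR−mL=3/34 → turn +1·90°
n=4: pose=(7,7,N); sL=160/289, sR=32/61; mL=16/61, mR=160/289; mL+mR=14384/17629 → advance +1; mR−mL=5136/17629 → turn +1·90°

0 160/289 32/61 16/61 160/289 7 7 N
1 16/17 16/29 8/29 16/17 7 8 W
2 160/153 32/29 16/29 160/153 6 8 S
3 10/17 1 1/2 10/17 6 7 E
4 160/289 32/61 16/61 160/289 7 7 N
final 7 8 W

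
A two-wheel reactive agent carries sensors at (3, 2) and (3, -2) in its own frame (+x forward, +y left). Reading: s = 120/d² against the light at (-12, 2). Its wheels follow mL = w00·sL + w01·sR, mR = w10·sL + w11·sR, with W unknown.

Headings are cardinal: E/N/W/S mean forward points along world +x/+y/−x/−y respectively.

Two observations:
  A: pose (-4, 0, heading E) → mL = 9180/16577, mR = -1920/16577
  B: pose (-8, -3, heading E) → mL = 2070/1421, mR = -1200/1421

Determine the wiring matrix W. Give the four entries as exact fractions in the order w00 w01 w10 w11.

1 -1/2 -1 1

obs A: pose=(-4,0,E) → sL=120/121, sR=120/137, mL=9180/16577, mR=-1920/16577
obs B: pose=(-8,-3,E) → sL=60/29, sR=60/49, mL=2070/1421, mR=-1200/1421
sensor matrix S = [[120/121, 120/137], [60/29, 60/49]]; det S = -14083200/23555917
solve [mL_A; mL_B] = S·[w00; w01] and [mR_A; mR_B] = S·[w10; w11]:
  w00 = 1, w01 = -1/2, w10 = -1, w11 = 1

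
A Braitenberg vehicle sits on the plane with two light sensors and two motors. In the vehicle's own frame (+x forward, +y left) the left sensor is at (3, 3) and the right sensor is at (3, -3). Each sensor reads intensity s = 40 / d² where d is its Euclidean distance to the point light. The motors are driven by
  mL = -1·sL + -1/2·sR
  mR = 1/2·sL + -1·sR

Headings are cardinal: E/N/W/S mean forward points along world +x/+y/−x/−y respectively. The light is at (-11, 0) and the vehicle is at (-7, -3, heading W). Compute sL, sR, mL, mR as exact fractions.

40/37 40 -780/37 -1460/37

left sensor world pos  = (-10, -6); dL² = 37
right sensor world pos = (-10, 0); dR² = 1
sL = 40/37 = 40/37
sR = 40/1 = 40
mL = -1·sL + -1/2·sR = -780/37
mR = 1/2·sL + -1·sR = -1460/37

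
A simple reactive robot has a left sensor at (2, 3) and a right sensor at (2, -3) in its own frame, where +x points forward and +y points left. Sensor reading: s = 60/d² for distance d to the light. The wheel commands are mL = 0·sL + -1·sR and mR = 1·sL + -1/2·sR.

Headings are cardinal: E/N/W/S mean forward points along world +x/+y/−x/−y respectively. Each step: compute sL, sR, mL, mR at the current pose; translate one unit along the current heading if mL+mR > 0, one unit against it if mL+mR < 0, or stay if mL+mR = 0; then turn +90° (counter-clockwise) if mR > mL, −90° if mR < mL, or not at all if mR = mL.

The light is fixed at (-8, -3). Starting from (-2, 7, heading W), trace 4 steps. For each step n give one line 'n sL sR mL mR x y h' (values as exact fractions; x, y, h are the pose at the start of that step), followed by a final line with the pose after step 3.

0 12/13 12/37 -12/37 366/481 -2 7 W
1 15/32 15/17 -15/17 15/544 -3 7 S
2 12/49 60/113 -60/113 -114/5537 -3 8 E
3 6/17 30/109 -30/109 399/1853 -4 8 N
final -4 7 W

n=0: pose=(-2,7,W); sL=12/13, sR=12/37; mL=-12/37, mR=366/481; mL+mR=210/481 → advance +1; mR−mL=522/481 → turn +1·90°
n=1: pose=(-3,7,S); sL=15/32, sR=15/17; mL=-15/17, mR=15/544; mL+mR=-465/544 → advance -1; mR−mL=495/544 → turn +1·90°
n=2: pose=(-3,8,E); sL=12/49, sR=60/113; mL=-60/113, mR=-114/5537; mL+mR=-3054/5537 → advance -1; mR−mL=2826/5537 → turn +1·90°
n=3: pose=(-4,8,N); sL=6/17, sR=30/109; mL=-30/109, mR=399/1853; mL+mR=-111/1853 → advance -1; mR−mL=909/1853 → turn +1·90°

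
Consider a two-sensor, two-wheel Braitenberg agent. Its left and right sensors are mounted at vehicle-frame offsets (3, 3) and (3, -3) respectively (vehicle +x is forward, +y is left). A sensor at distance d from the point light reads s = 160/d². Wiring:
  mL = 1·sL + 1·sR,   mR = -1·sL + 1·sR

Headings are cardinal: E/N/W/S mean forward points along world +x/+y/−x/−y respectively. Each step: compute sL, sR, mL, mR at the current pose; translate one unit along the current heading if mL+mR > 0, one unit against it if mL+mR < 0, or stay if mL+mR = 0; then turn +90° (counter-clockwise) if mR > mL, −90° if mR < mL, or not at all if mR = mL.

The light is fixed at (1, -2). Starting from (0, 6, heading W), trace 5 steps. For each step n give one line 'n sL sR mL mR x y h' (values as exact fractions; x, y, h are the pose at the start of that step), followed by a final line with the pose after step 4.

0 160/41 160/137 28480/5617 -15360/5617 0 6 W
1 80/73 80/61 10720/4453 960/4453 -1 6 N
2 32/29 160/37 5824/1073 3456/1073 -1 7 E
3 4 40/13 92/13 -12/13 0 7 S
4 160/41 160/137 28480/5617 -15360/5617 0 6 W
final -1 6 N

n=0: pose=(0,6,W); sL=160/41, sR=160/137; mL=28480/5617, mR=-15360/5617; mL+mR=320/137 → advance +1; mR−mL=-320/41 → turn -1·90°
n=1: pose=(-1,6,N); sL=80/73, sR=80/61; mL=10720/4453, mR=960/4453; mL+mR=160/61 → advance +1; mR−mL=-160/73 → turn -1·90°
n=2: pose=(-1,7,E); sL=32/29, sR=160/37; mL=5824/1073, mR=3456/1073; mL+mR=320/37 → advance +1; mR−mL=-64/29 → turn -1·90°
n=3: pose=(0,7,S); sL=4, sR=40/13; mL=92/13, mR=-12/13; mL+mR=80/13 → advance +1; mR−mL=-8 → turn -1·90°
n=4: pose=(0,6,W); sL=160/41, sR=160/137; mL=28480/5617, mR=-15360/5617; mL+mR=320/137 → advance +1; mR−mL=-320/41 → turn -1·90°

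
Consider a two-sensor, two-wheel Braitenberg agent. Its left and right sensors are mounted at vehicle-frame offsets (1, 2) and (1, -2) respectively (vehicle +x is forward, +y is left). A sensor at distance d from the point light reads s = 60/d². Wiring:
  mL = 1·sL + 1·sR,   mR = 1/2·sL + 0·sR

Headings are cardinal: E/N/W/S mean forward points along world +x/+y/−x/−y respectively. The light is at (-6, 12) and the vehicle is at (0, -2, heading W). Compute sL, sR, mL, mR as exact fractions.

left sensor world pos  = (-1, -4); dL² = 281
right sensor world pos = (-1, 0); dR² = 169
sL = 60/281 = 60/281
sR = 60/169 = 60/169
mL = 1·sL + 1·sR = 27000/47489
mR = 1/2·sL + 0·sR = 30/281

60/281 60/169 27000/47489 30/281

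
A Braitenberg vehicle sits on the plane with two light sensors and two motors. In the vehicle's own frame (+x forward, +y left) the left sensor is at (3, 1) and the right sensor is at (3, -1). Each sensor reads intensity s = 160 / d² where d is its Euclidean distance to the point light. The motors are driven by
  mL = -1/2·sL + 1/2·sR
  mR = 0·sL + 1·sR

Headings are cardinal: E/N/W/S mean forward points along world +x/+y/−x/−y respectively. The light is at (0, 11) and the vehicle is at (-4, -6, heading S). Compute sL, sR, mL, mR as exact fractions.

160/409 32/85 -256/34765 32/85

left sensor world pos  = (-3, -9); dL² = 409
right sensor world pos = (-5, -9); dR² = 425
sL = 160/409 = 160/409
sR = 160/425 = 32/85
mL = -1/2·sL + 1/2·sR = -256/34765
mR = 0·sL + 1·sR = 32/85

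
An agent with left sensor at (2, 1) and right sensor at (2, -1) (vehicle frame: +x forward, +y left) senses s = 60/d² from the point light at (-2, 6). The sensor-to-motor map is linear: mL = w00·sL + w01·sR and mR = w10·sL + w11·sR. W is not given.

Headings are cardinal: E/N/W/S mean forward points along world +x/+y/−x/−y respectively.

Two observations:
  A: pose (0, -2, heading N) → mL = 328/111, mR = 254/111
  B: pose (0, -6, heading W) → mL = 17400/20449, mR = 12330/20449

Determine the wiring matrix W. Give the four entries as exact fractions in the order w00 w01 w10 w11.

1 1 1 1/2

obs A: pose=(0,-2,N) → sL=60/37, sR=4/3, mL=328/111, mR=254/111
obs B: pose=(0,-6,W) → sL=60/169, sR=60/121, mL=17400/20449, mR=12330/20449
sensor matrix S = [[60/37, 4/3], [60/169, 60/121]]; det S = 250240/756613
solve [mL_A; mL_B] = S·[w00; w01] and [mR_A; mR_B] = S·[w10; w11]:
  w00 = 1, w01 = 1, w10 = 1, w11 = 1/2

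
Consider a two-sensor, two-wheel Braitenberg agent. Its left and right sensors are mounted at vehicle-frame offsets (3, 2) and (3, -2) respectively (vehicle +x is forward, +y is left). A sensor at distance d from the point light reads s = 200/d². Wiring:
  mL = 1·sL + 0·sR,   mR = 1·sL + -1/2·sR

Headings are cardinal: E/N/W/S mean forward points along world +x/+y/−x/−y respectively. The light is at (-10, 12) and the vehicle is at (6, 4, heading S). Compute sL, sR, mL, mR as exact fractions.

left sensor world pos  = (8, 1); dL² = 445
right sensor world pos = (4, 1); dR² = 317
sL = 200/445 = 40/89
sR = 200/317 = 200/317
mL = 1·sL + 0·sR = 40/89
mR = 1·sL + -1/2·sR = 3780/28213

40/89 200/317 40/89 3780/28213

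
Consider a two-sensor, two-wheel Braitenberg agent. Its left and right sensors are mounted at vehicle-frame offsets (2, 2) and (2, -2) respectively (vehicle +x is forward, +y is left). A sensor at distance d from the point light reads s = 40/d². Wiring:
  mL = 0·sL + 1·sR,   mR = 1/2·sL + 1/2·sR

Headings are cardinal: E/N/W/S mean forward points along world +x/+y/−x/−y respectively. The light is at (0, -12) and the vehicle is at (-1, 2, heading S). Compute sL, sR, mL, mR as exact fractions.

8/29 40/153 40/153 1192/4437

left sensor world pos  = (1, 0); dL² = 145
right sensor world pos = (-3, 0); dR² = 153
sL = 40/145 = 8/29
sR = 40/153 = 40/153
mL = 0·sL + 1·sR = 40/153
mR = 1/2·sL + 1/2·sR = 1192/4437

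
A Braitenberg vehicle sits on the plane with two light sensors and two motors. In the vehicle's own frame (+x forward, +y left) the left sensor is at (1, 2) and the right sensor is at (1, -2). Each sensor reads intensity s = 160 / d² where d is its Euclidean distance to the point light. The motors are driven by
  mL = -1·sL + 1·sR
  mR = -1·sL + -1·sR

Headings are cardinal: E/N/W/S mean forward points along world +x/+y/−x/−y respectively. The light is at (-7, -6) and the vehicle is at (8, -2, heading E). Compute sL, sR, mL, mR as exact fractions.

left sensor world pos  = (9, 0); dL² = 292
right sensor world pos = (9, -4); dR² = 260
sL = 160/292 = 40/73
sR = 160/260 = 8/13
mL = -1·sL + 1·sR = 64/949
mR = -1·sL + -1·sR = -1104/949

40/73 8/13 64/949 -1104/949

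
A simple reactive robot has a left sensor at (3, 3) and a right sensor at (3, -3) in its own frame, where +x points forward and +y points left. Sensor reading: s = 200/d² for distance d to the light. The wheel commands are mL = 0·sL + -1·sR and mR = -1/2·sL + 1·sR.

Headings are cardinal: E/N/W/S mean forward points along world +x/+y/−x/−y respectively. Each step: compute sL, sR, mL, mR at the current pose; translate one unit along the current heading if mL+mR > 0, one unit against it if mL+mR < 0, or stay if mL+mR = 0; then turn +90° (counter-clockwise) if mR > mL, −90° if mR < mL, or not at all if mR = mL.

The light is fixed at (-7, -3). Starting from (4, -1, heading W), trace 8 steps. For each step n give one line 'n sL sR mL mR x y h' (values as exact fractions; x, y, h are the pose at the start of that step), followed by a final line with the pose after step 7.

n=0: pose=(4,-1,W); sL=40/13, sR=200/89; mL=-200/89, mR=820/1157; mL+mR=-20/13 → advance -1; mR−mL=3420/1157 → turn +1·90°
n=1: pose=(5,-1,S); sL=100/113, sR=100/41; mL=-100/41, mR=9250/4633; mL+mR=-50/113 → advance -1; mR−mL=20550/4633 → turn +1·90°
n=2: pose=(5,0,E); sL=200/261, sR=8/9; mL=-8/9, mR=44/87; mL+mR=-100/261 → advance -1; mR−mL=364/261 → turn +1·90°
n=3: pose=(4,0,N); sL=2, sR=25/29; mL=-25/29, mR=-4/29; mL+mR=-1 → advance -1; mR−mL=21/29 → turn +1·90°
n=4: pose=(4,-1,W); sL=40/13, sR=200/89; mL=-200/89, mR=820/1157; mL+mR=-20/13 → advance -1; mR−mL=3420/1157 → turn +1·90°
n=5: pose=(5,-1,S); sL=100/113, sR=100/41; mL=-100/41, mR=9250/4633; mL+mR=-50/113 → advance -1; mR−mL=20550/4633 → turn +1·90°
n=6: pose=(5,0,E); sL=200/261, sR=8/9; mL=-8/9, mR=44/87; mL+mR=-100/261 → advance -1; mR−mL=364/261 → turn +1·90°
n=7: pose=(4,0,N); sL=2, sR=25/29; mL=-25/29, mR=-4/29; mL+mR=-1 → advance -1; mR−mL=21/29 → turn +1·90°

0 40/13 200/89 -200/89 820/1157 4 -1 W
1 100/113 100/41 -100/41 9250/4633 5 -1 S
2 200/261 8/9 -8/9 44/87 5 0 E
3 2 25/29 -25/29 -4/29 4 0 N
4 40/13 200/89 -200/89 820/1157 4 -1 W
5 100/113 100/41 -100/41 9250/4633 5 -1 S
6 200/261 8/9 -8/9 44/87 5 0 E
7 2 25/29 -25/29 -4/29 4 0 N
final 4 -1 W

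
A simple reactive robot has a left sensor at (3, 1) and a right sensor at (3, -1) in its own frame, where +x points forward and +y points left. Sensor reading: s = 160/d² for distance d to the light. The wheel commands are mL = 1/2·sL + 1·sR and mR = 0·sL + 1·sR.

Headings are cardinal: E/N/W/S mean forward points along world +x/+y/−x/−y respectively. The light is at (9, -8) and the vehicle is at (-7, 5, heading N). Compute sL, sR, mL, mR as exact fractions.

left sensor world pos  = (-8, 8); dL² = 545
right sensor world pos = (-6, 8); dR² = 481
sL = 160/545 = 32/109
sR = 160/481 = 160/481
mL = 1/2·sL + 1·sR = 25136/52429
mR = 0·sL + 1·sR = 160/481

32/109 160/481 25136/52429 160/481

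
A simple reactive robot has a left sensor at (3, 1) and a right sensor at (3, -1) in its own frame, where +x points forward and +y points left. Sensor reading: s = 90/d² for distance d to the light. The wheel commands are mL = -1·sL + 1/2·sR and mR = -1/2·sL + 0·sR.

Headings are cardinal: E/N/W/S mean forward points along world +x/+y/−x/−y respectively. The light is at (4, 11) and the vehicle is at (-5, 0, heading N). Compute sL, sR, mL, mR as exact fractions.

left sensor world pos  = (-6, 3); dL² = 164
right sensor world pos = (-4, 3); dR² = 128
sL = 90/164 = 45/82
sR = 90/128 = 45/64
mL = -1·sL + 1/2·sR = -1035/5248
mR = -1/2·sL + 0·sR = -45/164

45/82 45/64 -1035/5248 -45/164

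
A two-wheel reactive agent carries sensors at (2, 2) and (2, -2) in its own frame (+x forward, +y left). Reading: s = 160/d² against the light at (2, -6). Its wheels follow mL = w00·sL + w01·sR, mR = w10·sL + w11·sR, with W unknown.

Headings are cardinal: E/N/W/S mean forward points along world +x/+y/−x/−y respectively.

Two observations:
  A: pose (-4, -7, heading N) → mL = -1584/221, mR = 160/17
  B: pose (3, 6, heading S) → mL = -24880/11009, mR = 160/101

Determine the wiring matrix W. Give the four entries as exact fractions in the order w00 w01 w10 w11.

-1 -1/2 0 1

obs A: pose=(-4,-7,N) → sL=32/13, sR=160/17, mL=-1584/221, mR=160/17
obs B: pose=(3,6,S) → sL=160/109, sR=160/101, mL=-24880/11009, mR=160/101
sensor matrix S = [[32/13, 160/17], [160/109, 160/101]]; det S = -24125440/2432989
solve [mL_A; mL_B] = S·[w00; w01] and [mR_A; mR_B] = S·[w10; w11]:
  w00 = -1, w01 = -1/2, w10 = 0, w11 = 1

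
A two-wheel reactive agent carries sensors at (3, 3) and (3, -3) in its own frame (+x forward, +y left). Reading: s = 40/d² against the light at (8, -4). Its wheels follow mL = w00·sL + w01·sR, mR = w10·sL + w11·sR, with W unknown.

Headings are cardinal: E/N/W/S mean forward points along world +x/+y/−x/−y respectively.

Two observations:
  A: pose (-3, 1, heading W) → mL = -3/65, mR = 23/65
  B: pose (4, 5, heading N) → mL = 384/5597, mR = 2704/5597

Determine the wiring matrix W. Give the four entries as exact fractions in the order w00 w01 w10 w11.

-1 1 1 1

obs A: pose=(-3,1,W) → sL=1/5, sR=2/13, mL=-3/65, mR=23/65
obs B: pose=(4,5,N) → sL=40/193, sR=8/29, mL=384/5597, mR=2704/5597
sensor matrix S = [[1/5, 2/13], [40/193, 8/29]]; det S = 8472/363805
solve [mL_A; mL_B] = S·[w00; w01] and [mR_A; mR_B] = S·[w10; w11]:
  w00 = -1, w01 = 1, w10 = 1, w11 = 1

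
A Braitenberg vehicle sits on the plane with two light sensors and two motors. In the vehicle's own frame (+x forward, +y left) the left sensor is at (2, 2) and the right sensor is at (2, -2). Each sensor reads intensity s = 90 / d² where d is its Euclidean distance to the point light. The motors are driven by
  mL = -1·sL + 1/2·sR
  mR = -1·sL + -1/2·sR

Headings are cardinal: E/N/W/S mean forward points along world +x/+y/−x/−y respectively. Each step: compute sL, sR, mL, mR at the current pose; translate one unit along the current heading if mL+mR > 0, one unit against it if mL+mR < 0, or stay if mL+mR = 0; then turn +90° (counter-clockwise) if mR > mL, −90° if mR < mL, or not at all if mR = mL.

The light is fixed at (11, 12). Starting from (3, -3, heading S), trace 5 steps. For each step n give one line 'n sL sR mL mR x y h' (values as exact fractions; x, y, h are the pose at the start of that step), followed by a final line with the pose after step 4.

n=0: pose=(3,-3,S); sL=18/65, sR=90/389; mL=-4077/25285, mR=-9927/25285; mL+mR=-36/65 → advance -1; mR−mL=-90/389 → turn -1·90°
n=1: pose=(3,-2,W); sL=45/178, sR=45/122; mL=-1485/21716, mR=-9495/21716; mL+mR=-45/89 → advance -1; mR−mL=-45/122 → turn -1·90°
n=2: pose=(4,-2,N); sL=2/5, sR=90/169; mL=-113/845, mR=-563/845; mL+mR=-4/5 → advance -1; mR−mL=-90/169 → turn -1·90°
n=3: pose=(4,-3,E); sL=45/97, sR=45/157; mL=-9765/30458, mR=-18495/30458; mL+mR=-90/97 → advance -1; mR−mL=-45/157 → turn -1·90°
n=4: pose=(3,-3,S); sL=18/65, sR=90/389; mL=-4077/25285, mR=-9927/25285; mL+mR=-36/65 → advance -1; mR−mL=-90/389 → turn -1·90°

0 18/65 90/389 -4077/25285 -9927/25285 3 -3 S
1 45/178 45/122 -1485/21716 -9495/21716 3 -2 W
2 2/5 90/169 -113/845 -563/845 4 -2 N
3 45/97 45/157 -9765/30458 -18495/30458 4 -3 E
4 18/65 90/389 -4077/25285 -9927/25285 3 -3 S
final 3 -2 W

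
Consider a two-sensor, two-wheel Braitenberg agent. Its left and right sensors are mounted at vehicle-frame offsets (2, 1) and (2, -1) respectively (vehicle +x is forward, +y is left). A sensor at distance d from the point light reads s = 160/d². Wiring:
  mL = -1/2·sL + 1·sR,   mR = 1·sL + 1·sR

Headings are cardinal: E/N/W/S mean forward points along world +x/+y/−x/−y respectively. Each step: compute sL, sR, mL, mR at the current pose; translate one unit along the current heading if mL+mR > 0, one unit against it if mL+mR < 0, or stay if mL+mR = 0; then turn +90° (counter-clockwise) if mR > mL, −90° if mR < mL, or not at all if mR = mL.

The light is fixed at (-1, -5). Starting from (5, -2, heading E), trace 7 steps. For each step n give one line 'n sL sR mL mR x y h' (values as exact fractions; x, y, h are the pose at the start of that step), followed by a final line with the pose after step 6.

n=0: pose=(5,-2,E); sL=2, sR=40/17; mL=23/17, mR=74/17; mL+mR=97/17 → advance +1; mR−mL=3 → turn +1·90°
n=1: pose=(6,-2,N); sL=160/61, sR=160/89; mL=2640/5429, mR=24000/5429; mL+mR=26640/5429 → advance +1; mR−mL=240/61 → turn +1·90°
n=2: pose=(6,-1,W); sL=80/17, sR=16/5; mL=72/85, mR=672/85; mL+mR=744/85 → advance +1; mR−mL=120/17 → turn +1·90°
n=3: pose=(5,-1,S); sL=160/53, sR=160/29; mL=6160/1537, mR=13120/1537; mL+mR=19280/1537 → advance +1; mR−mL=240/53 → turn +1·90°
n=4: pose=(5,-2,E); sL=2, sR=40/17; mL=23/17, mR=74/17; mL+mR=97/17 → advance +1; mR−mL=3 → turn +1·90°
n=5: pose=(6,-2,N); sL=160/61, sR=160/89; mL=2640/5429, mR=24000/5429; mL+mR=26640/5429 → advance +1; mR−mL=240/61 → turn +1·90°
n=6: pose=(6,-1,W); sL=80/17, sR=16/5; mL=72/85, mR=672/85; mL+mR=744/85 → advance +1; mR−mL=120/17 → turn +1·90°

0 2 40/17 23/17 74/17 5 -2 E
1 160/61 160/89 2640/5429 24000/5429 6 -2 N
2 80/17 16/5 72/85 672/85 6 -1 W
3 160/53 160/29 6160/1537 13120/1537 5 -1 S
4 2 40/17 23/17 74/17 5 -2 E
5 160/61 160/89 2640/5429 24000/5429 6 -2 N
6 80/17 16/5 72/85 672/85 6 -1 W
final 5 -1 S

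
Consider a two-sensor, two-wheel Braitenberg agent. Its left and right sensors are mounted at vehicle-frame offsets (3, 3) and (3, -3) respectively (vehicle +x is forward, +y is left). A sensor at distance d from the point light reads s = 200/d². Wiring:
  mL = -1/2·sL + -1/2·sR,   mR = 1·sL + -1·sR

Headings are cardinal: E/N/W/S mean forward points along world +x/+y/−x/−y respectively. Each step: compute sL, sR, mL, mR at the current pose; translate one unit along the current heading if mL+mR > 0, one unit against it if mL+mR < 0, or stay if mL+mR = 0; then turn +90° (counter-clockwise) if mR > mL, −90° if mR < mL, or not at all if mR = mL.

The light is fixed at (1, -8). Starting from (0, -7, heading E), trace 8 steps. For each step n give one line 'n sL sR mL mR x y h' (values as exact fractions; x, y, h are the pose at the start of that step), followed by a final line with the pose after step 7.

n=0: pose=(0,-7,E); sL=10, sR=25; mL=-35/2, mR=-15; mL+mR=-65/2 → advance -1; mR−mL=5/2 → turn +1·90°
n=1: pose=(-1,-7,N); sL=200/41, sR=200/17; mL=-5800/697, mR=-4800/697; mL+mR=-10600/697 → advance -1; mR−mL=1000/697 → turn +1·90°
n=2: pose=(-1,-8,W); sL=100/17, sR=100/17; mL=-100/17, mR=0; mL+mR=-100/17 → advance -1; mR−mL=100/17 → turn +1·90°
n=3: pose=(0,-8,S); sL=200/13, sR=8; mL=-152/13, mR=96/13; mL+mR=-56/13 → advance -1; mR−mL=248/13 → turn +1·90°
n=4: pose=(0,-7,E); sL=10, sR=25; mL=-35/2, mR=-15; mL+mR=-65/2 → advance -1; mR−mL=5/2 → turn +1·90°
n=5: pose=(-1,-7,N); sL=200/41, sR=200/17; mL=-5800/697, mR=-4800/697; mL+mR=-10600/697 → advance -1; mR−mL=1000/697 → turn +1·90°
n=6: pose=(-1,-8,W); sL=100/17, sR=100/17; mL=-100/17, mR=0; mL+mR=-100/17 → advance -1; mR−mL=100/17 → turn +1·90°
n=7: pose=(0,-8,S); sL=200/13, sR=8; mL=-152/13, mR=96/13; mL+mR=-56/13 → advance -1; mR−mL=248/13 → turn +1·90°

0 10 25 -35/2 -15 0 -7 E
1 200/41 200/17 -5800/697 -4800/697 -1 -7 N
2 100/17 100/17 -100/17 0 -1 -8 W
3 200/13 8 -152/13 96/13 0 -8 S
4 10 25 -35/2 -15 0 -7 E
5 200/41 200/17 -5800/697 -4800/697 -1 -7 N
6 100/17 100/17 -100/17 0 -1 -8 W
7 200/13 8 -152/13 96/13 0 -8 S
final 0 -7 E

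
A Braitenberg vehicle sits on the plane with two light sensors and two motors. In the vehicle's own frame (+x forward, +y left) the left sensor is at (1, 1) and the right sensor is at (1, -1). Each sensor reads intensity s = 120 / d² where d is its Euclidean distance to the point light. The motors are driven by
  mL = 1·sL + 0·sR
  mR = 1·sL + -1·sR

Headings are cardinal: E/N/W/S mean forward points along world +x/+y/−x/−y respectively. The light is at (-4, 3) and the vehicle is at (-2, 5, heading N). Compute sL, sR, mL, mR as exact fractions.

12 20/3 12 16/3

left sensor world pos  = (-3, 6); dL² = 10
right sensor world pos = (-1, 6); dR² = 18
sL = 120/10 = 12
sR = 120/18 = 20/3
mL = 1·sL + 0·sR = 12
mR = 1·sL + -1·sR = 16/3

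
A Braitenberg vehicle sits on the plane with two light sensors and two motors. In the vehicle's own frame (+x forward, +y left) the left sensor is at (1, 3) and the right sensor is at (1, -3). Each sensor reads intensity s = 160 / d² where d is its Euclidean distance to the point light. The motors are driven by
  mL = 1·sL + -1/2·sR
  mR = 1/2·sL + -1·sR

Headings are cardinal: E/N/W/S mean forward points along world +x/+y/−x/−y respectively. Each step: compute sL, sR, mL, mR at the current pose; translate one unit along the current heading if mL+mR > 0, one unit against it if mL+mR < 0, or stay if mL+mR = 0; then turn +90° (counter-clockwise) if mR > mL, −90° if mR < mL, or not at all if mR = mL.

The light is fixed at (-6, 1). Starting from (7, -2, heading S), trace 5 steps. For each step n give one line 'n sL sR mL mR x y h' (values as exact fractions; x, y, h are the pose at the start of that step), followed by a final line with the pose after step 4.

n=0: pose=(7,-2,S); sL=10/17, sR=40/29; mL=-50/493, mR=-535/493; mL+mR=-585/493 → advance -1; mR−mL=-485/493 → turn -1·90°
n=1: pose=(7,-1,W); sL=160/169, sR=32/29; mL=1936/4901, mR=-3088/4901; mL+mR=-1152/4901 → advance -1; mR−mL=-5024/4901 → turn -1·90°
n=2: pose=(8,-1,N); sL=80/61, sR=16/29; mL=1832/1769, mR=184/1769; mL+mR=2016/1769 → advance +1; mR−mL=-1648/1769 → turn -1·90°
n=3: pose=(8,0,E); sL=160/229, sR=160/241; mL=20240/55189, mR=-17360/55189; mL+mR=2880/55189 → advance +1; mR−mL=-37600/55189 → turn -1·90°
n=4: pose=(9,0,S); sL=20/41, sR=40/37; mL=-80/1517, mR=-1270/1517; mL+mR=-1350/1517 → advance -1; mR−mL=-1190/1517 → turn -1·90°

0 10/17 40/29 -50/493 -535/493 7 -2 S
1 160/169 32/29 1936/4901 -3088/4901 7 -1 W
2 80/61 16/29 1832/1769 184/1769 8 -1 N
3 160/229 160/241 20240/55189 -17360/55189 8 0 E
4 20/41 40/37 -80/1517 -1270/1517 9 0 S
final 9 1 W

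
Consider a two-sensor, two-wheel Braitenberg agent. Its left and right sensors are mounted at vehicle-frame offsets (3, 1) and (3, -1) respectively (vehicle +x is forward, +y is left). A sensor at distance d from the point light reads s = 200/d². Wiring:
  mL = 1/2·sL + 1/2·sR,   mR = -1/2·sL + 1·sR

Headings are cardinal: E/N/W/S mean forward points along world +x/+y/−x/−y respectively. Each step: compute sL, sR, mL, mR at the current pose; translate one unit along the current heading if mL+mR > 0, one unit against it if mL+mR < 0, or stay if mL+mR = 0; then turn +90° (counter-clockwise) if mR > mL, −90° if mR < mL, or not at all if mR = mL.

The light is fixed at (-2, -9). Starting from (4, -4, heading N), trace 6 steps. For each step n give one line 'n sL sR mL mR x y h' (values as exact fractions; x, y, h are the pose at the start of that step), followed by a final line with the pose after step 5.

n=0: pose=(4,-4,N); sL=200/89, sR=200/113; mL=20200/10057, mR=6500/10057; mL+mR=300/113 → advance +1; mR−mL=-13700/10057 → turn -1·90°
n=1: pose=(4,-3,E); sL=20/13, sR=100/53; mL=1180/689, mR=770/689; mL+mR=150/53 → advance +1; mR−mL=-410/689 → turn -1·90°
n=2: pose=(5,-3,S); sL=200/73, sR=40/9; mL=2360/657, mR=2020/657; mL+mR=20/3 → advance +1; mR−mL=-340/657 → turn -1·90°
n=3: pose=(5,-4,W); sL=25/4, sR=50/13; mL=525/104, mR=75/104; mL+mR=75/13 → advance +1; mR−mL=-225/52 → turn -1·90°
n=4: pose=(4,-4,N); sL=200/89, sR=200/113; mL=20200/10057, mR=6500/10057; mL+mR=300/113 → advance +1; mR−mL=-13700/10057 → turn -1·90°
n=5: pose=(4,-3,E); sL=20/13, sR=100/53; mL=1180/689, mR=770/689; mL+mR=150/53 → advance +1; mR−mL=-410/689 → turn -1·90°

0 200/89 200/113 20200/10057 6500/10057 4 -4 N
1 20/13 100/53 1180/689 770/689 4 -3 E
2 200/73 40/9 2360/657 2020/657 5 -3 S
3 25/4 50/13 525/104 75/104 5 -4 W
4 200/89 200/113 20200/10057 6500/10057 4 -4 N
5 20/13 100/53 1180/689 770/689 4 -3 E
final 5 -3 S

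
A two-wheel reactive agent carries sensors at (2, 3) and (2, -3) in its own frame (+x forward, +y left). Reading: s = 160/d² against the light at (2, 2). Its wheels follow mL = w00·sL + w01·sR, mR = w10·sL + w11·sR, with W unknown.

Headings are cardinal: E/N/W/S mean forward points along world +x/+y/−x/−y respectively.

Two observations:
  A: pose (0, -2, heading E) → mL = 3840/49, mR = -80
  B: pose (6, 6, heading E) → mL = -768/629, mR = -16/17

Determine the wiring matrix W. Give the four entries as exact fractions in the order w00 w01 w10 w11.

1/2 -1/2 -1/2 0

obs A: pose=(0,-2,E) → sL=160, sR=160/49, mL=3840/49, mR=-80
obs B: pose=(6,6,E) → sL=32/17, sR=160/37, mL=-768/629, mR=-16/17
sensor matrix S = [[160, 160/49], [32/17, 160/37]]; det S = 21135360/30821
solve [mL_A; mL_B] = S·[w00; w01] and [mR_A; mR_B] = S·[w10; w11]:
  w00 = 1/2, w01 = -1/2, w10 = -1/2, w11 = 0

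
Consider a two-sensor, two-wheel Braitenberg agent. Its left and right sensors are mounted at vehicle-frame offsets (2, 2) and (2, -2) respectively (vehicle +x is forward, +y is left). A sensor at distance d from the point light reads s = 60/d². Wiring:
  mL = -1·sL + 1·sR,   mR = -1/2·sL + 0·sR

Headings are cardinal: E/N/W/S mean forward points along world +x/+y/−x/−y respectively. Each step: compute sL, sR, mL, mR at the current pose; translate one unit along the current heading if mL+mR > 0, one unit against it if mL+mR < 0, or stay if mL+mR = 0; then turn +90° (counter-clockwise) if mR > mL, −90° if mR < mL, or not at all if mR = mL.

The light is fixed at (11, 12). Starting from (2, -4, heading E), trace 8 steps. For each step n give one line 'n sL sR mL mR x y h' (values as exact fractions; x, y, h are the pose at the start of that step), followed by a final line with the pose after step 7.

n=0: pose=(2,-4,E); sL=12/49, sR=60/373; mL=-1536/18277, mR=-6/49; mL+mR=-3774/18277 → advance -1; mR−mL=-702/18277 → turn -1·90°
n=1: pose=(1,-4,S); sL=15/97, sR=5/39; mL=-100/3783, mR=-15/194; mL+mR=-785/7566 → advance -1; mR−mL=-385/7566 → turn -1·90°
n=2: pose=(1,-3,W); sL=60/433, sR=60/313; mL=7200/135529, mR=-30/433; mL+mR=-2190/135529 → advance -1; mR−mL=-16590/135529 → turn -1·90°
n=3: pose=(2,-3,N); sL=6/29, sR=30/109; mL=216/3161, mR=-3/29; mL+mR=-111/3161 → advance -1; mR−mL=-543/3161 → turn -1·90°
n=4: pose=(2,-4,E); sL=12/49, sR=60/373; mL=-1536/18277, mR=-6/49; mL+mR=-3774/18277 → advance -1; mR−mL=-702/18277 → turn -1·90°
n=5: pose=(1,-4,S); sL=15/97, sR=5/39; mL=-100/3783, mR=-15/194; mL+mR=-785/7566 → advance -1; mR−mL=-385/7566 → turn -1·90°
n=6: pose=(1,-3,W); sL=60/433, sR=60/313; mL=7200/135529, mR=-30/433; mL+mR=-2190/135529 → advance -1; mR−mL=-16590/135529 → turn -1·90°
n=7: pose=(2,-3,N); sL=6/29, sR=30/109; mL=216/3161, mR=-3/29; mL+mR=-111/3161 → advance -1; mR−mL=-543/3161 → turn -1·90°

0 12/49 60/373 -1536/18277 -6/49 2 -4 E
1 15/97 5/39 -100/3783 -15/194 1 -4 S
2 60/433 60/313 7200/135529 -30/433 1 -3 W
3 6/29 30/109 216/3161 -3/29 2 -3 N
4 12/49 60/373 -1536/18277 -6/49 2 -4 E
5 15/97 5/39 -100/3783 -15/194 1 -4 S
6 60/433 60/313 7200/135529 -30/433 1 -3 W
7 6/29 30/109 216/3161 -3/29 2 -3 N
final 2 -4 E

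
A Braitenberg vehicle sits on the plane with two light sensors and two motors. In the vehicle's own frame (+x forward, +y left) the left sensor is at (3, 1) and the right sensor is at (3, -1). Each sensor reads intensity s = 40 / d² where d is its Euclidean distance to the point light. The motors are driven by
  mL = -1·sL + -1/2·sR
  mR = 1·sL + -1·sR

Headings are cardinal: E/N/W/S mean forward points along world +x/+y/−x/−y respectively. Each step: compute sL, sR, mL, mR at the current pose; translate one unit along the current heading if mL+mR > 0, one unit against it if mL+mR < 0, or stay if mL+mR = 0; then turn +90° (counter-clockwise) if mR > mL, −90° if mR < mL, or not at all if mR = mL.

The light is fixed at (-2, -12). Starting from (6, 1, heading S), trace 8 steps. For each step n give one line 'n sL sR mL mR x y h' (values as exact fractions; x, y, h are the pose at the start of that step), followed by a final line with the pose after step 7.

0 40/181 40/149 -9580/26969 -1280/26969 6 1 S
1 20/173 4/29 -926/5017 -112/5017 6 2 E
2 8/65 40/353 -4124/22945 224/22945 5 2 N
3 1/4 10/53 -73/212 13/212 5 1 W
4 40/181 40/149 -9580/26969 -1280/26969 6 1 S
5 20/173 4/29 -926/5017 -112/5017 6 2 E
6 8/65 40/353 -4124/22945 224/22945 5 2 N
7 1/4 10/53 -73/212 13/212 5 1 W
final 6 1 S

n=0: pose=(6,1,S); sL=40/181, sR=40/149; mL=-9580/26969, mR=-1280/26969; mL+mR=-60/149 → advance -1; mR−mL=8300/26969 → turn +1·90°
n=1: pose=(6,2,E); sL=20/173, sR=4/29; mL=-926/5017, mR=-112/5017; mL+mR=-6/29 → advance -1; mR−mL=814/5017 → turn +1·90°
n=2: pose=(5,2,N); sL=8/65, sR=40/353; mL=-4124/22945, mR=224/22945; mL+mR=-60/353 → advance -1; mR−mL=4348/22945 → turn +1·90°
n=3: pose=(5,1,W); sL=1/4, sR=10/53; mL=-73/212, mR=13/212; mL+mR=-15/53 → advance -1; mR−mL=43/106 → turn +1·90°
n=4: pose=(6,1,S); sL=40/181, sR=40/149; mL=-9580/26969, mR=-1280/26969; mL+mR=-60/149 → advance -1; mR−mL=8300/26969 → turn +1·90°
n=5: pose=(6,2,E); sL=20/173, sR=4/29; mL=-926/5017, mR=-112/5017; mL+mR=-6/29 → advance -1; mR−mL=814/5017 → turn +1·90°
n=6: pose=(5,2,N); sL=8/65, sR=40/353; mL=-4124/22945, mR=224/22945; mL+mR=-60/353 → advance -1; mR−mL=4348/22945 → turn +1·90°
n=7: pose=(5,1,W); sL=1/4, sR=10/53; mL=-73/212, mR=13/212; mL+mR=-15/53 → advance -1; mR−mL=43/106 → turn +1·90°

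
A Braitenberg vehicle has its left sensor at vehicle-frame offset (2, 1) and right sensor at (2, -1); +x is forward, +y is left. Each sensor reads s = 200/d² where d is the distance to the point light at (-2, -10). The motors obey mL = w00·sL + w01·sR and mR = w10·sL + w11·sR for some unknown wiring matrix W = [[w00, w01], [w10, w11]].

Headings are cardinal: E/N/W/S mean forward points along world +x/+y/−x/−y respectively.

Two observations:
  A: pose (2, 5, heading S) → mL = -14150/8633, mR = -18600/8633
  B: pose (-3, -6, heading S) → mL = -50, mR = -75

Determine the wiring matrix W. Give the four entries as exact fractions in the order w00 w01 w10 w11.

-1/2 -1 -1 -1

obs A: pose=(2,5,S) → sL=100/97, sR=100/89, mL=-14150/8633, mR=-18600/8633
obs B: pose=(-3,-6,S) → sL=50, sR=25, mL=-50, mR=-75
sensor matrix S = [[100/97, 100/89], [50, 25]]; det S = -262500/8633
solve [mL_A; mL_B] = S·[w00; w01] and [mR_A; mR_B] = S·[w10; w11]:
  w00 = -1/2, w01 = -1, w10 = -1, w11 = -1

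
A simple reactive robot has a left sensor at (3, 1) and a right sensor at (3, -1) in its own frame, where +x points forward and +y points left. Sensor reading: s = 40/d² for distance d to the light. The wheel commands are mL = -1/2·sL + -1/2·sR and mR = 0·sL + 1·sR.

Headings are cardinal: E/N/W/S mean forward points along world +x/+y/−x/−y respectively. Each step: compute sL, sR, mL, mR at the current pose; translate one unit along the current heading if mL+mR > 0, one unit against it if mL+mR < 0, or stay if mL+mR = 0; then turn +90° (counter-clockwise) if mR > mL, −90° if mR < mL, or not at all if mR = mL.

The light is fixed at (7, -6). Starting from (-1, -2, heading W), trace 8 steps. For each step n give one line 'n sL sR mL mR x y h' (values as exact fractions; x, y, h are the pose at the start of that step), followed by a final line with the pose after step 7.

0 4/13 20/73 -276/949 20/73 -1 -2 W
1 40/37 8/13 -408/481 8/13 0 -2 S
2 10/13 5/4 -105/104 5/4 0 -1 E
3 40/113 40/89 -4040/10057 40/89 1 -1 N
4 20/53 4/13 -236/689 4/13 1 0 W
5 8/5 8/9 -56/45 8/9 2 0 S
6 10/17 1 -27/34 1 2 1 E
7 8/25 40/109 -936/2725 40/109 3 1 N
final 3 2 W

n=0: pose=(-1,-2,W); sL=4/13, sR=20/73; mL=-276/949, mR=20/73; mL+mR=-16/949 → advance -1; mR−mL=536/949 → turn +1·90°
n=1: pose=(0,-2,S); sL=40/37, sR=8/13; mL=-408/481, mR=8/13; mL+mR=-112/481 → advance -1; mR−mL=704/481 → turn +1·90°
n=2: pose=(0,-1,E); sL=10/13, sR=5/4; mL=-105/104, mR=5/4; mL+mR=25/104 → advance +1; mR−mL=235/104 → turn +1·90°
n=3: pose=(1,-1,N); sL=40/113, sR=40/89; mL=-4040/10057, mR=40/89; mL+mR=480/10057 → advance +1; mR−mL=8560/10057 → turn +1·90°
n=4: pose=(1,0,W); sL=20/53, sR=4/13; mL=-236/689, mR=4/13; mL+mR=-24/689 → advance -1; mR−mL=448/689 → turn +1·90°
n=5: pose=(2,0,S); sL=8/5, sR=8/9; mL=-56/45, mR=8/9; mL+mR=-16/45 → advance -1; mR−mL=32/15 → turn +1·90°
n=6: pose=(2,1,E); sL=10/17, sR=1; mL=-27/34, mR=1; mL+mR=7/34 → advance +1; mR−mL=61/34 → turn +1·90°
n=7: pose=(3,1,N); sL=8/25, sR=40/109; mL=-936/2725, mR=40/109; mL+mR=64/2725 → advance +1; mR−mL=1936/2725 → turn +1·90°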